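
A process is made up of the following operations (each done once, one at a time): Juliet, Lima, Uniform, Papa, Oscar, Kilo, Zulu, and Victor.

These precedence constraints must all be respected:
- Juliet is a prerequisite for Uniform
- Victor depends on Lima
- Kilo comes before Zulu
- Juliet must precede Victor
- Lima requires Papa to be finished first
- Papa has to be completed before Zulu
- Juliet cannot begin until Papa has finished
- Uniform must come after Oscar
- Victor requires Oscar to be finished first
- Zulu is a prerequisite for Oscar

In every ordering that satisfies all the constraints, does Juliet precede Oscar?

Juliet and Oscar are not related by any chain of constraints.
A valid ordering placing Oscar before Juliet exists, so the answer is no.

No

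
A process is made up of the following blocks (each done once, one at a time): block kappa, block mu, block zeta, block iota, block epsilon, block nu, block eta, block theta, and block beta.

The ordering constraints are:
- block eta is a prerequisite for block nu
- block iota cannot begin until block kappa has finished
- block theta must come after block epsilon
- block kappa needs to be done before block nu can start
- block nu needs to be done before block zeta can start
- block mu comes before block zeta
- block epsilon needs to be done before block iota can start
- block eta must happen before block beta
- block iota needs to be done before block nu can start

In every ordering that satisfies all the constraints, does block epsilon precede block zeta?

Yes

Following the dependencies: block epsilon → block iota → block nu → block zeta.
So block epsilon must precede block zeta in any valid ordering.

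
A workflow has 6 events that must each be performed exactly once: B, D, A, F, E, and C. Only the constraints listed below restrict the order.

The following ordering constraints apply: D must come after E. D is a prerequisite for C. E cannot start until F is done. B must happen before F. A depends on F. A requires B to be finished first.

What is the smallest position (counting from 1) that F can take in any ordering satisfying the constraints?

2

The only event forced before F (directly or transitively) is B.
So at minimum 1 event comes before F, putting F no earlier than position 2. That position is achievable by scheduling exactly that predecessor first.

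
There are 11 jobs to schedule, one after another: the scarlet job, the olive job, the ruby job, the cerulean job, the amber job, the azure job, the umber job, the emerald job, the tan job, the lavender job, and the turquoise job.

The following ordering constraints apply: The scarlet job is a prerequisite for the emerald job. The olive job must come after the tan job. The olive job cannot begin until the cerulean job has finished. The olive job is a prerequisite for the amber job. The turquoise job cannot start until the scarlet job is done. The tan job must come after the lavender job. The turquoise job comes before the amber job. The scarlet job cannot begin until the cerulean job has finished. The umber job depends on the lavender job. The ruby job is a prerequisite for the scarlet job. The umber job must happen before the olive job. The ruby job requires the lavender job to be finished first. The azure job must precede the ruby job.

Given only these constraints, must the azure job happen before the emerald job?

Chaining the stated constraints: the azure job → the ruby job → the scarlet job → the emerald job.
That forces the azure job before the emerald job in every valid schedule.

Yes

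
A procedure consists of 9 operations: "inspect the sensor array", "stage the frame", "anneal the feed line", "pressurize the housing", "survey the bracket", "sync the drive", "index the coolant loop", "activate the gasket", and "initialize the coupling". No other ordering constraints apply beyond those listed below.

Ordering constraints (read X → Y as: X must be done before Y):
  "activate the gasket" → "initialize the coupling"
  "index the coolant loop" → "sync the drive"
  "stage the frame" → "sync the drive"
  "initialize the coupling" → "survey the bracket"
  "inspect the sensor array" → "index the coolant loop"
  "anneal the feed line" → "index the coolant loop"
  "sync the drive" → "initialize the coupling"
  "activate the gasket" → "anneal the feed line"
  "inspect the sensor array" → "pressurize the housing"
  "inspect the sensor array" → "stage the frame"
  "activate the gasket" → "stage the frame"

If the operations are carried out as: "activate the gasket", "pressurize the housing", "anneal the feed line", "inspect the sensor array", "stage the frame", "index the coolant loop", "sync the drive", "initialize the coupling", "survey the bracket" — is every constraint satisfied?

No

Here "inspect the sensor array" comes after "pressurize the housing".
That contradicts the constraint that "inspect the sensor array" must precede "pressurize the housing".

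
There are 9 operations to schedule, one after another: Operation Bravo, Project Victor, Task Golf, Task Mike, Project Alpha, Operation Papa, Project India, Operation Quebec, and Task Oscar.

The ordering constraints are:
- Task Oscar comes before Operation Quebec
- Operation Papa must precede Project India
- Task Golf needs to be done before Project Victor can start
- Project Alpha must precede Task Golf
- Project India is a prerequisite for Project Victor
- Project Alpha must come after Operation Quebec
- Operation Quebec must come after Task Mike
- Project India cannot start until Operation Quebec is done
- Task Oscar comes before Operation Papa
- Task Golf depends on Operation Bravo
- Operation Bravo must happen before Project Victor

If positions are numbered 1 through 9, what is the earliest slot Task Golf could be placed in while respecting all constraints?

The operations that are forced before Task Golf, directly or transitively, are Operation Bravo, Task Mike, Project Alpha, Operation Quebec, Task Oscar. That's 5 operations.
So at minimum 5 operations come before Task Golf, putting Task Golf no earlier than position 6. That position is achievable by scheduling exactly those predecessors first.

6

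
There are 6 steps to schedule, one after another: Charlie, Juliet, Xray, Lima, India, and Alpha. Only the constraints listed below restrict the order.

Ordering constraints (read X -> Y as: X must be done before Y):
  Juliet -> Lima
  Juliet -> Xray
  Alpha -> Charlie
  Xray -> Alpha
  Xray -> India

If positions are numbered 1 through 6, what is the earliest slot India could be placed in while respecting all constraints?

3

The steps that are forced before India, directly or transitively, are Juliet, Xray. That's 2 steps.
So at minimum 2 steps come before India, putting India no earlier than position 3. That position is achievable by scheduling exactly those predecessors first.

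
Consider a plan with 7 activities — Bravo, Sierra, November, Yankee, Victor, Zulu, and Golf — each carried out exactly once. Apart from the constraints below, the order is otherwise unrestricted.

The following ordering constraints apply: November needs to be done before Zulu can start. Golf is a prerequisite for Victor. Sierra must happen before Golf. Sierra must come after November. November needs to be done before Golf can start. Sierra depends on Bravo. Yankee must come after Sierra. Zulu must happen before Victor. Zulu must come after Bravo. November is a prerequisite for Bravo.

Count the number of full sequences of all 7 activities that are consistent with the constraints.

11

Only November has no prerequisites, so it must go first.
Systematically extending each partial ordering one activity at a time and counting, there are 11 complete orderings.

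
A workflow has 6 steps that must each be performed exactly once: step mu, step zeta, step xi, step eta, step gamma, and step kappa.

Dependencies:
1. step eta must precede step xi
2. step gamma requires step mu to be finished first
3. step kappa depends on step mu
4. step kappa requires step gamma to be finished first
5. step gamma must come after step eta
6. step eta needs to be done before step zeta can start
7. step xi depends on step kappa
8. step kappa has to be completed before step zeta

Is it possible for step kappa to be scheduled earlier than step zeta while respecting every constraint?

The constraints force step kappa before step zeta, so yes — every valid ordering has step kappa earlier.

Yes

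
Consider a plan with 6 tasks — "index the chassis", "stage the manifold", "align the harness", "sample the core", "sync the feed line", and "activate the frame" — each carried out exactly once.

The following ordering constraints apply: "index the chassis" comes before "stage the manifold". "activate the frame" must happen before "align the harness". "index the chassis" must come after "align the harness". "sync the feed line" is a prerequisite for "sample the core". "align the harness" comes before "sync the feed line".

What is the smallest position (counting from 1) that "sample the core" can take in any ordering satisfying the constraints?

The tasks that are forced before "sample the core", directly or transitively, are "align the harness", "sync the feed line", "activate the frame". That's 3 tasks.
So at minimum 3 tasks come before "sample the core", putting "sample the core" no earlier than position 4. That position is achievable by scheduling exactly those predecessors first.

4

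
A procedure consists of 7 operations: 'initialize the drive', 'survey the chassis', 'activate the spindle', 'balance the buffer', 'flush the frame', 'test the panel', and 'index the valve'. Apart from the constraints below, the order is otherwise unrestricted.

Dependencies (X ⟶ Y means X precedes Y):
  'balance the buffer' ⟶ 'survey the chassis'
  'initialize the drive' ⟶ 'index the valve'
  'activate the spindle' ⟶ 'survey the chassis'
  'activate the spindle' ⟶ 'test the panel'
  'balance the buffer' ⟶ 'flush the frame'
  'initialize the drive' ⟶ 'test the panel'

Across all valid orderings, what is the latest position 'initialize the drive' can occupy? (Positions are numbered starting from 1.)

Following every chain forward from 'initialize the drive', the operations that must come later are 'test the panel', 'index the valve' — 2 of them.
So at least 2 operations follow 'initialize the drive', putting 'initialize the drive' no later than position 5. That position is achievable by scheduling everything else first.

5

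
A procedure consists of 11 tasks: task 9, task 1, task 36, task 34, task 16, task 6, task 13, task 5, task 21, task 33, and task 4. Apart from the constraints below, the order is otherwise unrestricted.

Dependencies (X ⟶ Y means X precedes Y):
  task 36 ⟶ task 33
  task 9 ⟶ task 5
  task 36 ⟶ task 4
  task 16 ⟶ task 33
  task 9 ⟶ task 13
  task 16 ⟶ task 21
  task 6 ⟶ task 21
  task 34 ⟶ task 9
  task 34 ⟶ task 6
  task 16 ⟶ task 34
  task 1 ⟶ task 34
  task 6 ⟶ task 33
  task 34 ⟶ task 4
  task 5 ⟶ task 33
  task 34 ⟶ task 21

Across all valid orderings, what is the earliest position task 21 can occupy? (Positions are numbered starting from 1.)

5

Working backwards through the constraints from task 21, its full set of required predecessors is task 1, task 34, task 16, task 6 — 4 of them.
So at minimum 4 tasks come before task 21, putting task 21 no earlier than position 5. That position is achievable by scheduling exactly those predecessors first.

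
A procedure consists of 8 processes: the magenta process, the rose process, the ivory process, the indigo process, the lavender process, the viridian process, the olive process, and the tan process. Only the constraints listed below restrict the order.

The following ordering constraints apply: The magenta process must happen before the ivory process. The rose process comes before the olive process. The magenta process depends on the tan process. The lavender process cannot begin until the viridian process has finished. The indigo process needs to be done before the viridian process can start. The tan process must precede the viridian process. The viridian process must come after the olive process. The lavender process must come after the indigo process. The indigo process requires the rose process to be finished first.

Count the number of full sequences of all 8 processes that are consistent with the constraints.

104

The processes with no prerequisites are the rose process, the tan process; any of them can be placed first.
Counting all ways to extend the partial order to a total order gives 104.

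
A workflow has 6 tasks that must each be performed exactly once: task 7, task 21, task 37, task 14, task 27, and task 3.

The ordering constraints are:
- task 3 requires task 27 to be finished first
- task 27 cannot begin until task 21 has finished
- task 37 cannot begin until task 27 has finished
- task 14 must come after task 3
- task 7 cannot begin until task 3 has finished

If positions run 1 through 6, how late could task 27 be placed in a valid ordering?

2

Following every chain forward from task 27, the tasks that must come later are task 7, task 37, task 14, task 3 — 4 of them.
With 4 mandatory successors out of 6 tasks total, the latest slot for task 27 is 6−4 = 2, and it's reachable by doing all non-successors before task 27.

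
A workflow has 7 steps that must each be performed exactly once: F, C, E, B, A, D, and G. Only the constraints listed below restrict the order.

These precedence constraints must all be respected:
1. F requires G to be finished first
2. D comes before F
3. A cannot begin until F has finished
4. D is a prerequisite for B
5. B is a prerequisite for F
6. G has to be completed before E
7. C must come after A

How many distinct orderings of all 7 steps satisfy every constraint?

The steps with no prerequisites are D, G; any of them can be placed first.
Enumerating by repeatedly choosing an available step (one whose prerequisites are all placed) gives 15 distinct complete orderings.

15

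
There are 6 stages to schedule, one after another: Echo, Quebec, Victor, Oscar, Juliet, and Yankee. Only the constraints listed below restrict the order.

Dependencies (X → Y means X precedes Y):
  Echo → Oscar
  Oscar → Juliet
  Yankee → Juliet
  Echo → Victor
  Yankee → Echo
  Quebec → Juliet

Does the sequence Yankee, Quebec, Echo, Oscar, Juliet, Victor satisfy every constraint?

Going through the constraints one by one, each required predecessor appears earlier in the sequence than its dependent — e.g. Yankee (position 1) is before Juliet (position 5), as required.

Yes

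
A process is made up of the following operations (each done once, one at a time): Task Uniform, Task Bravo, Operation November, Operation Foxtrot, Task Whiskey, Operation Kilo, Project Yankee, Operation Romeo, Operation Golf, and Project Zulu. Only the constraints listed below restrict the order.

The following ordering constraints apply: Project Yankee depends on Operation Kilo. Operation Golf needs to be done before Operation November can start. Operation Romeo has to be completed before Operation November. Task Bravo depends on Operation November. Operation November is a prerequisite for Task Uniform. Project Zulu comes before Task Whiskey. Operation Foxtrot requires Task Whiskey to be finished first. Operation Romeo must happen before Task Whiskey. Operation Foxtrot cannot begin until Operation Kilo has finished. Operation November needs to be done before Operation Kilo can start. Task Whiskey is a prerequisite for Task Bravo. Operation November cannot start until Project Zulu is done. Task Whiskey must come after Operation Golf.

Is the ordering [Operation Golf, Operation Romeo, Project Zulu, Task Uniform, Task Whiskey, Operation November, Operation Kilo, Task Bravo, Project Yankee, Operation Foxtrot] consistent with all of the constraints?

No

In the proposed order, Task Uniform appears before Operation November.
Since Operation November is required before Task Uniform, the ordering is invalid.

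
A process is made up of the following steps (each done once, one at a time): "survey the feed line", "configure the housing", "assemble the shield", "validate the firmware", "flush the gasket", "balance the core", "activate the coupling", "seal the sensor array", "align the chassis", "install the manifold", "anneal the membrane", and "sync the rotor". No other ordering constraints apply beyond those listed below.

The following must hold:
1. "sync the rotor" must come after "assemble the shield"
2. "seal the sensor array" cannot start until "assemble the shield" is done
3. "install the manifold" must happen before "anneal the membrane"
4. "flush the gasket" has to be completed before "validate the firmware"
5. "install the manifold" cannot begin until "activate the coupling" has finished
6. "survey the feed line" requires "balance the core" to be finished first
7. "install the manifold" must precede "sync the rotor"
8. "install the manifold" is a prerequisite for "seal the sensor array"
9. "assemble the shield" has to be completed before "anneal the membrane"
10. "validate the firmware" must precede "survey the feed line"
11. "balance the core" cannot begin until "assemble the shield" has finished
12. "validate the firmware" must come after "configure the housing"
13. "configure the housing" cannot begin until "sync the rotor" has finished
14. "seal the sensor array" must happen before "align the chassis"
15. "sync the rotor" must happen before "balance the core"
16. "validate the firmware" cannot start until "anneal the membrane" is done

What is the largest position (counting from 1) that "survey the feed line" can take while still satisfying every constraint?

No constraint forces any step after "survey the feed line", so it can be placed last, in position 12.

12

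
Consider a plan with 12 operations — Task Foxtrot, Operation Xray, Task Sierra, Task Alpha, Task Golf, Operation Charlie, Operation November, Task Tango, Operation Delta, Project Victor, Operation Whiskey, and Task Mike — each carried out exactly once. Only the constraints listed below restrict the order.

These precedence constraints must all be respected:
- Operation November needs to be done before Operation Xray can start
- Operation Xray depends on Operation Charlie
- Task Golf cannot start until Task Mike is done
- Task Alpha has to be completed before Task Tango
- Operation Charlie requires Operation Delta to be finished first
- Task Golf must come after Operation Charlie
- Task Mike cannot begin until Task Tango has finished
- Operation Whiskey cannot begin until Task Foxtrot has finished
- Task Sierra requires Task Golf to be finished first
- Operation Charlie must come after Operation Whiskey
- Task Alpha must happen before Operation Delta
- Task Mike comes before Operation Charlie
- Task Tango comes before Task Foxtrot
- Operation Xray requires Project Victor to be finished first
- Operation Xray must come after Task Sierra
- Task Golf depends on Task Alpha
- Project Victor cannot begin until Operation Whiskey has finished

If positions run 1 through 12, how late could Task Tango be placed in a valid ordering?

Following every chain forward from Task Tango, the operations that must come later are Task Foxtrot, Operation Xray, Task Sierra, Task Golf, Operation Charlie, Project Victor, Operation Whiskey, Task Mike — 8 of them.
So at least 8 operations follow Task Tango, putting Task Tango no later than position 4. That position is achievable by scheduling everything else first.

4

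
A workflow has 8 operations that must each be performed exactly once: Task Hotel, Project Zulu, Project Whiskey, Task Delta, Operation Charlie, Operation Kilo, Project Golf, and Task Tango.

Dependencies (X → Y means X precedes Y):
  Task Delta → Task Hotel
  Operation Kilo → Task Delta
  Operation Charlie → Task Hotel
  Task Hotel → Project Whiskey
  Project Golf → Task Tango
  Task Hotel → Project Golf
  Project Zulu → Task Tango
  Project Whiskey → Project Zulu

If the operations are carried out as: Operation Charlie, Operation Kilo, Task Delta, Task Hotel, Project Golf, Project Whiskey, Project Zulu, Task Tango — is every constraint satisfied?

Going through the constraints one by one, each required predecessor appears earlier in the sequence than its dependent — e.g. Project Golf (position 5) is before Task Tango (position 8), as required.

Yes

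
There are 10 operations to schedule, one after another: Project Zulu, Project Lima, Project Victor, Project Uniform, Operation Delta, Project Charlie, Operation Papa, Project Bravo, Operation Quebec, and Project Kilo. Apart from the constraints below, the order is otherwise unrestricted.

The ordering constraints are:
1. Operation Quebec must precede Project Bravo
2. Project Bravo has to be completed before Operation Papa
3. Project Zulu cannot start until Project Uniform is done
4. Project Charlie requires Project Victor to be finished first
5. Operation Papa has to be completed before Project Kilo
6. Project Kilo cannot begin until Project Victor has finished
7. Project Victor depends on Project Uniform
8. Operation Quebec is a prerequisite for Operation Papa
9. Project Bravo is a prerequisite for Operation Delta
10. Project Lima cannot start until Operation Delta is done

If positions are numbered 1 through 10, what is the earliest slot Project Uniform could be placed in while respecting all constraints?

1

Project Uniform has no prerequisites at all, so it can go in position 1.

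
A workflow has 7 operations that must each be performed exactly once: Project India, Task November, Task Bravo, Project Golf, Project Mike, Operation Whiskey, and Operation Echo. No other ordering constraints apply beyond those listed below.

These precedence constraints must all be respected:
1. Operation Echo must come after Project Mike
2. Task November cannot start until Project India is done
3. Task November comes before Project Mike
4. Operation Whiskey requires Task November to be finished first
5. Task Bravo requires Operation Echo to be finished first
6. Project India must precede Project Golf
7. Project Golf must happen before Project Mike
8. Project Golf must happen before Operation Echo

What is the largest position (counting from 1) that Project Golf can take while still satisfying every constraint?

Following every chain forward from Project Golf, the operations that must come later are Task Bravo, Project Mike, Operation Echo — 3 of them.
With 3 mandatory successors out of 7 operations total, the latest slot for Project Golf is 7−3 = 4, and it's reachable by doing all non-successors before Project Golf.

4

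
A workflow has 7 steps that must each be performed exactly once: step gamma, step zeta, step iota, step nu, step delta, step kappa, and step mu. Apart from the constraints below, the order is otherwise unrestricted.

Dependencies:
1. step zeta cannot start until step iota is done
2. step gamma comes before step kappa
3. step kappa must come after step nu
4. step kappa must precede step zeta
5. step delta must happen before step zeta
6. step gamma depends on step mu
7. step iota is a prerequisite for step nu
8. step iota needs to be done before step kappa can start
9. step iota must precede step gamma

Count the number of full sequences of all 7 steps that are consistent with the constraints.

3 steps have no prerequisites (step iota, step delta, step mu), so any of them could come first.
Systematically extending each partial ordering one step at a time and counting, there are 30 complete orderings.

30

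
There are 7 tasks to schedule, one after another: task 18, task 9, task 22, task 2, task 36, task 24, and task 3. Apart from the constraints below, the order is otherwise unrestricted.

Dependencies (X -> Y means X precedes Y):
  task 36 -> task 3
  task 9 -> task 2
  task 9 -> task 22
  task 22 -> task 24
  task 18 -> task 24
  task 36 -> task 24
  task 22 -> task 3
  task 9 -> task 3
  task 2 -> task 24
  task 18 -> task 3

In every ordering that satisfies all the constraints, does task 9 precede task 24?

Chaining the stated constraints: task 9 → task 22 → task 24.
So task 9 must precede task 24 in any valid ordering.

Yes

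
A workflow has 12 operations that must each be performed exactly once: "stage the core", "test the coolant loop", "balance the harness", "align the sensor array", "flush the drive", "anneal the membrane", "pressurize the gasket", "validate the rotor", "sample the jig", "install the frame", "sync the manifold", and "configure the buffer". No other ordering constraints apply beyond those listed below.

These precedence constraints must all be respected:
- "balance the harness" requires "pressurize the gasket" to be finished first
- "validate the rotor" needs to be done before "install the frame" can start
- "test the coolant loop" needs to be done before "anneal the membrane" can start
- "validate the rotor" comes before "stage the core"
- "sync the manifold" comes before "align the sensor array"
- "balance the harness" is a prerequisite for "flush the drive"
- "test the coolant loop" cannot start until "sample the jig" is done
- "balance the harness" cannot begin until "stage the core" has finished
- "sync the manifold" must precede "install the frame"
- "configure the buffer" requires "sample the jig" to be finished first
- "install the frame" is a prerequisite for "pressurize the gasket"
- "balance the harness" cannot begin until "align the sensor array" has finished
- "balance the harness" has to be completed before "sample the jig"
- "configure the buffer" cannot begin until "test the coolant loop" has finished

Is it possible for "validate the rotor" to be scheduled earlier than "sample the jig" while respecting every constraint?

"validate the rotor" is actually forced before "sample the jig" by the constraints, so certainly some valid ordering has "validate the rotor" first.

Yes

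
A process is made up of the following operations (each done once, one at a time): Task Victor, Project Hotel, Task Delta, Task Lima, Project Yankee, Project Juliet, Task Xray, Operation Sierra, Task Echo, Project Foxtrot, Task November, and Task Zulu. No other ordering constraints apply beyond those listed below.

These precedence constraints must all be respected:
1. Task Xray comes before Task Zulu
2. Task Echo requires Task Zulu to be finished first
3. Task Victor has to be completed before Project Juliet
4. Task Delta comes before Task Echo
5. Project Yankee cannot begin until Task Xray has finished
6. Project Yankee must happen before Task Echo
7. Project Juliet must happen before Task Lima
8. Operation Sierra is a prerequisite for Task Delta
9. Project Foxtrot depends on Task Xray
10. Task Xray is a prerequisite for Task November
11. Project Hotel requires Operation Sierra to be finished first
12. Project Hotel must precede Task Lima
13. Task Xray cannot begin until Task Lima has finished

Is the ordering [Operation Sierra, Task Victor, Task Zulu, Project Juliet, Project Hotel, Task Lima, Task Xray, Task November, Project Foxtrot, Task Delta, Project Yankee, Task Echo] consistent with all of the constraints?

No

The sequence places Task Zulu ahead of Task Xray.
That contradicts the constraint that Task Xray must precede Task Zulu.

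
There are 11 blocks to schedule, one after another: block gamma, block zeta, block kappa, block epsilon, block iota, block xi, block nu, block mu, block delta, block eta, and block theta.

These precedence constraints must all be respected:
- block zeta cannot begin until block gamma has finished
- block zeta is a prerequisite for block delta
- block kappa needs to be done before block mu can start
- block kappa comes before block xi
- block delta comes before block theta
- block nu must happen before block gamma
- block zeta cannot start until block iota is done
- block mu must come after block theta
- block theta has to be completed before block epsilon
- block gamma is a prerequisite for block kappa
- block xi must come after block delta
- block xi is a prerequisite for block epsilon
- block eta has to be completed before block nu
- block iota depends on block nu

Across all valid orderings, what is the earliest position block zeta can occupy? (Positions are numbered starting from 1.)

Working backwards through the constraints from block zeta, its full set of required predecessors is block gamma, block iota, block nu, block eta — 4 of them.
With 4 mandatory predecessors, the earliest block zeta can sit is position 4+1 = 5, and placing just those 4 first achieves it.

5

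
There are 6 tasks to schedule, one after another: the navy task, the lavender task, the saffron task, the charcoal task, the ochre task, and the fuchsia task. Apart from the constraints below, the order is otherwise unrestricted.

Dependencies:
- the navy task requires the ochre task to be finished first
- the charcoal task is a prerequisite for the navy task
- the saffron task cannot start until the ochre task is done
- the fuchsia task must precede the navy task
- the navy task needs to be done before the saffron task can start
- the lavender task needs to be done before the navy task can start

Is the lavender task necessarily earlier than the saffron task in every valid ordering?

Chaining the stated constraints: the lavender task → the navy task → the saffron task.
That forces the lavender task before the saffron task in every valid schedule.

Yes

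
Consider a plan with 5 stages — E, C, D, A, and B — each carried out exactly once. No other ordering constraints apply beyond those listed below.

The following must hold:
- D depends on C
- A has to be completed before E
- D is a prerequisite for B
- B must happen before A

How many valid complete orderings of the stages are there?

1

C is the only stage with nothing required before it, so every ordering starts there.
Every stage is then forced in turn, so only 1 complete ordering is consistent with the constraints.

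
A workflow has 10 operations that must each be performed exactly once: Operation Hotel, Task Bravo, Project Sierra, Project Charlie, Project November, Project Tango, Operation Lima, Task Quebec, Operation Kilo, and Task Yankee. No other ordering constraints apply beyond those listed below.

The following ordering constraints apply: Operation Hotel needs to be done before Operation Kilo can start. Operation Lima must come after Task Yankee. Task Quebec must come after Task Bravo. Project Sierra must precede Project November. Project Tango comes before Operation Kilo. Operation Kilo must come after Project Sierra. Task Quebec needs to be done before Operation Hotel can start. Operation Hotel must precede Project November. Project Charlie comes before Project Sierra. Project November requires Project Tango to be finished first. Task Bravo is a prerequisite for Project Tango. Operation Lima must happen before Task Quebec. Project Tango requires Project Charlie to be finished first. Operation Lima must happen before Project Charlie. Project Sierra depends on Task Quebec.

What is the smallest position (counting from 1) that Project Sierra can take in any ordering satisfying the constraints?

Working backwards through the constraints from Project Sierra, its full set of required predecessors is Task Bravo, Project Charlie, Operation Lima, Task Quebec, Task Yankee — 5 of them.
So at minimum 5 operations come before Project Sierra, putting Project Sierra no earlier than position 6. That position is achievable by scheduling exactly those predecessors first.

6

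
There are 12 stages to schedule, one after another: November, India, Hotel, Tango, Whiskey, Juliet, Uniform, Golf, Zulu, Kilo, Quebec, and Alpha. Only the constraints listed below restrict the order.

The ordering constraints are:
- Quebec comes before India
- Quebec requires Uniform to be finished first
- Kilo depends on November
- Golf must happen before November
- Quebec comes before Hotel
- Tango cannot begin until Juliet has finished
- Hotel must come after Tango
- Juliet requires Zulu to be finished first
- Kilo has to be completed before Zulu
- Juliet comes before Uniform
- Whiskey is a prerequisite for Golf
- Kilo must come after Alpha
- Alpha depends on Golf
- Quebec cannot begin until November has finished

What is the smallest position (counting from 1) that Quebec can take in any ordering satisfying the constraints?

Working backwards through the constraints from Quebec, its full set of required predecessors is November, Whiskey, Juliet, Uniform, Golf, Zulu, Kilo, Alpha — 8 of them.
So at minimum 8 stages come before Quebec, putting Quebec no earlier than position 9. That position is achievable by scheduling exactly those predecessors first.

9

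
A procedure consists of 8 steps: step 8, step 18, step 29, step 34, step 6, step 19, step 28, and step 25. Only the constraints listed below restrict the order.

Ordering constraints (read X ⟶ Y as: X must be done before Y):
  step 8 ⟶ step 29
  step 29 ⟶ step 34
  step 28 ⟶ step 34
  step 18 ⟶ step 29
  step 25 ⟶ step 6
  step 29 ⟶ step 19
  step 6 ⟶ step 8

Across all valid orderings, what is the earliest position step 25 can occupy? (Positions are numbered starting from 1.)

No constraint forces any other step before step 25, so it can be placed first.

1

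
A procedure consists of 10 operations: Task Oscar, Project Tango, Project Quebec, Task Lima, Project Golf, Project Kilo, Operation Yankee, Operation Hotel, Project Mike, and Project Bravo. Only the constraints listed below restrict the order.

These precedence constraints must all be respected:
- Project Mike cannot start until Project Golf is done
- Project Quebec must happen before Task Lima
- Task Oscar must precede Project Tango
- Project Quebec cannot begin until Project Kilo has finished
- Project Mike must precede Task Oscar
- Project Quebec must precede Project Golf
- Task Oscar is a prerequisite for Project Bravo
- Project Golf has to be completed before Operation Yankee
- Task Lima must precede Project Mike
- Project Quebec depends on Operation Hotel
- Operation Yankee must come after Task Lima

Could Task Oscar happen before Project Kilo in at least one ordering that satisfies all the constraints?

No

Following Project Kilo → Project Quebec → Task Lima → Project Mike → Task Oscar, Project Kilo must precede Task Oscar in every valid ordering.
So no valid ordering can have Task Oscar before Project Kilo.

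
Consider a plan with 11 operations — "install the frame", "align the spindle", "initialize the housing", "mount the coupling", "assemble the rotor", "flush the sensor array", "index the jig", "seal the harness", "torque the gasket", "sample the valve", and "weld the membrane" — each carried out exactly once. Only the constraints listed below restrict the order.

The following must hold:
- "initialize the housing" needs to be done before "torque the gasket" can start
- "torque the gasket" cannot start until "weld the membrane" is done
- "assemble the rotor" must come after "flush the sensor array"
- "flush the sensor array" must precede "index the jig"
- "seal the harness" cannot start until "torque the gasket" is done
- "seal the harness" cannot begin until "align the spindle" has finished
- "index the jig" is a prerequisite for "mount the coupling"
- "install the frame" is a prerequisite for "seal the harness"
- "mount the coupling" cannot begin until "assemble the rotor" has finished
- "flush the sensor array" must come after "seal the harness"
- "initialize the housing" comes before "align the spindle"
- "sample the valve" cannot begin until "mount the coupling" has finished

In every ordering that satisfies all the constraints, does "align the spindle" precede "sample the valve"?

Yes

There is a constraint chain "align the spindle" → "seal the harness" → "flush the sensor array" → "assemble the rotor" → "mount the coupling" → "sample the valve".
That forces "align the spindle" before "sample the valve" in every valid schedule.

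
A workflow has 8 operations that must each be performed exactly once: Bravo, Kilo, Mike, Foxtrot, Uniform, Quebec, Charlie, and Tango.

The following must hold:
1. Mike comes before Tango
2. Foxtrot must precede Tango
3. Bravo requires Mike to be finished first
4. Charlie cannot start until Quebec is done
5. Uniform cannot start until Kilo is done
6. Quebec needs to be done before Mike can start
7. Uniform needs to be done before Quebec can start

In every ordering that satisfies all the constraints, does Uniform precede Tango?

There is a constraint chain Uniform → Quebec → Mike → Tango.
So Uniform must precede Tango in any valid ordering.

Yes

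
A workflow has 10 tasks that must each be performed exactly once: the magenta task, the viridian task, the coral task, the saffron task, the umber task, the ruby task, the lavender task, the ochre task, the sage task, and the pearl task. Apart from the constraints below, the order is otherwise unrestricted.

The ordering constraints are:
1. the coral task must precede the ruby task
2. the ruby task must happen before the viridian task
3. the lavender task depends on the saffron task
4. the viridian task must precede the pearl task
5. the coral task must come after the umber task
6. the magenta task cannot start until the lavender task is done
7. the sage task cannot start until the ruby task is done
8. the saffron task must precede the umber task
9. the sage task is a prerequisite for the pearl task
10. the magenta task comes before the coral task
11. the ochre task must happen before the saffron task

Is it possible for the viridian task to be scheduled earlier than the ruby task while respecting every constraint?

The constraints give a chain the ruby task → the viridian task, which forces the ruby task before the viridian task.
So no valid ordering can have the viridian task before the ruby task.

No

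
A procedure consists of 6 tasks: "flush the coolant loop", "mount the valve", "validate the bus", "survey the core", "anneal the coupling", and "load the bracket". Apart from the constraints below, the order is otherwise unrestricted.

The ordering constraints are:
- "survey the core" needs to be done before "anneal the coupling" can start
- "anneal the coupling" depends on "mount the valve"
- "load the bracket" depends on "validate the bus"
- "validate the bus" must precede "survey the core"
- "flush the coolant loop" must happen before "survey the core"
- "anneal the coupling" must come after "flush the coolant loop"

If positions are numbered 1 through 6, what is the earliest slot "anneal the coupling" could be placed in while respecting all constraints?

The tasks that are forced before "anneal the coupling", directly or transitively, are "flush the coolant loop", "mount the valve", "validate the bus", "survey the core". That's 4 tasks.
With 4 mandatory predecessors, the earliest "anneal the coupling" can sit is position 4+1 = 5, and placing just those 4 first achieves it.

5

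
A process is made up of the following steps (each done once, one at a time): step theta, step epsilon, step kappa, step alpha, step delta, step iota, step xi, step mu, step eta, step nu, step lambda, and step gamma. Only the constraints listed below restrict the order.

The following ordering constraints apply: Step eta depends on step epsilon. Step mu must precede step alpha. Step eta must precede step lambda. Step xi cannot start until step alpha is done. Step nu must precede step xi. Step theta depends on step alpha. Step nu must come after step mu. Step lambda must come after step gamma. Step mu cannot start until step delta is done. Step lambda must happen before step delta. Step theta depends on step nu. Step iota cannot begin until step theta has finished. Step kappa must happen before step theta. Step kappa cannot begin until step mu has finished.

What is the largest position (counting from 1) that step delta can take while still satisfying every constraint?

The steps that are forced after step delta, directly or by a chain of constraints, are step theta, step kappa, step alpha, step iota, step xi, step mu, step nu. That's 7 steps.
So at least 7 steps follow step delta, putting step delta no later than position 5. That position is achievable by scheduling everything else first.

5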